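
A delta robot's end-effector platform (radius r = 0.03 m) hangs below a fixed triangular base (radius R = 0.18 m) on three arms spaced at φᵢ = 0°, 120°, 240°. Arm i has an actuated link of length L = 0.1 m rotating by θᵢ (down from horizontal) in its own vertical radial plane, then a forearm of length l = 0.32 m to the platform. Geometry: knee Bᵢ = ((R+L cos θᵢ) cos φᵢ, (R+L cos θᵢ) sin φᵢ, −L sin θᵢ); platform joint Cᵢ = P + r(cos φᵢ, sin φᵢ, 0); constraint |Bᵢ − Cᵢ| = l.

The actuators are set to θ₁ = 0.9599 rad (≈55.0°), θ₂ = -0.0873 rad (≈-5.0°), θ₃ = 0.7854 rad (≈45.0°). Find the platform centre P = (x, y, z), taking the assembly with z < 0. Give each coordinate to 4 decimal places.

(-0.0514, 0.0596, -0.2605)

centre 1 = (0.2074·cos0.0°, 0.2074·sin0.0°, -0.0819) = (0.2074, 0.0000, -0.0819)
arm 2 at φ=120.0°: (R−r)+L cos θ2 = 0.2496;  centre 2 = (-0.1248, 0.2162, 0.0087)
centre 3 = (0.2207·cos240.0°, 0.2207·sin240.0°, -0.0707) = (-0.1104, -0.1911, -0.0707)
eliminate P² terms by subtracting sphere 1 from 2 and 3
[-0.6643 0.4324 0.1813]·P = 0.0127;  [-0.6354 -0.3823 0.0224]·P = 0.0040
Cramer: x(z) = -0.0124+0.1494z;  y(z) = 0.0102-0.1897z
quadratic in z: (1.0583)z²+(0.0943)z+(-0.0473)=0, √Δ=0.4572 → z ∈ {-0.2605, 0.1714}; z = -0.2605 (taking z<0)
x = -0.0514, y = 0.0596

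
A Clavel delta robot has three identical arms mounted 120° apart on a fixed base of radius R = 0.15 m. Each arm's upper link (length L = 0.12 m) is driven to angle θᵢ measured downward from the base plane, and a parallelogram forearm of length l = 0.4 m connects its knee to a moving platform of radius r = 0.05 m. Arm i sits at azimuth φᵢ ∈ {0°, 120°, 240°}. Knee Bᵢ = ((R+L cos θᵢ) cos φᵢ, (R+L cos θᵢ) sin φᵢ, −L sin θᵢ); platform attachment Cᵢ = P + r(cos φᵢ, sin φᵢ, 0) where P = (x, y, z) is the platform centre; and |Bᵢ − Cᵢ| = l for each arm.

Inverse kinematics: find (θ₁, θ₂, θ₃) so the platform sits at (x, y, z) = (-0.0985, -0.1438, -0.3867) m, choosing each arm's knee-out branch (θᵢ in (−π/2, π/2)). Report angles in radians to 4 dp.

θ₁ = 1.1349, θ₂ = 1.0476, θ₃ = -0.0872

arm 1 (φ=0.0°): x'=-0.0985, y'=-0.1438
  A cos θ + B sin θ = C:  0.1985·cos θ + -0.3867·sin θ = -0.2667
  √(A²+B²)=0.4347;  θ1 = -1.0966+2.2315 ≈ 1.1349
rotate P by −φ2: (-0.0753, 0.1572, -0.3867)
  A=0.1753, B=-0.3867, C=(l²−L²−A²−y'²−z²)/(2L)=-0.2474
  γ=atan2(-0.3867,0.1753)=-1.1452;  ψ=arccos(-0.5827)=2.1928;  θ2=γ+ψ≈1.0476
φ3=240.0° → target in arm frame (0.1738, -0.0134)
  e−x'=-0.0738;  (l²−L²−(e−x')²−y'²−z²)/2L = -0.0398
  √(A²+B²)=0.3937;  θ3 = -1.7593+1.6722 ≈ -0.0872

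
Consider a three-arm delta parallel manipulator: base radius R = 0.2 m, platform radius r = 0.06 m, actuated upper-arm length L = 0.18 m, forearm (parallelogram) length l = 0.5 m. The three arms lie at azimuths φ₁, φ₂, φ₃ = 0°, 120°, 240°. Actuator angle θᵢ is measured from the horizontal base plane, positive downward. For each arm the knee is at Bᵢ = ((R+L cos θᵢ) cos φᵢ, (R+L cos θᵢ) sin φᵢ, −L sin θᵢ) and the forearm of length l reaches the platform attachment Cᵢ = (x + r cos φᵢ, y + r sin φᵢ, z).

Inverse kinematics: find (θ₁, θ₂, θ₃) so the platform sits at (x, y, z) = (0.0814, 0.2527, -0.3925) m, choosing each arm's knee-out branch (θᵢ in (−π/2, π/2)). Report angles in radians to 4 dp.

θ₁ = 0.1744, θ₂ = -0.2620, θ₃ = 1.3087

arm 1 (φ=0.0°): x'=0.0814, y'=0.2527
  A cos θ + B sin θ = C:  0.0586·cos θ + -0.3925·sin θ = -0.0104
  θ1 = atan2(B,A) + arccos(C/0.3969) = 0.1744
rotate P by −φ2: (0.1781, -0.1968, -0.3925)
  A cos θ + B sin θ = C:  -0.0381·cos θ + -0.3925·sin θ = 0.0648
  θ2 = atan2(B,A) + arccos(C/0.3943) = -0.2620
arm 3 (φ=240.0°): x'=-0.2595, y'=-0.0559
  e−x'=0.3995;  (l²−L²−(e−x')²−y'²−z²)/2L = -0.2756
  θ3 = atan2(B,A) + arccos(C/0.5601) = 1.3087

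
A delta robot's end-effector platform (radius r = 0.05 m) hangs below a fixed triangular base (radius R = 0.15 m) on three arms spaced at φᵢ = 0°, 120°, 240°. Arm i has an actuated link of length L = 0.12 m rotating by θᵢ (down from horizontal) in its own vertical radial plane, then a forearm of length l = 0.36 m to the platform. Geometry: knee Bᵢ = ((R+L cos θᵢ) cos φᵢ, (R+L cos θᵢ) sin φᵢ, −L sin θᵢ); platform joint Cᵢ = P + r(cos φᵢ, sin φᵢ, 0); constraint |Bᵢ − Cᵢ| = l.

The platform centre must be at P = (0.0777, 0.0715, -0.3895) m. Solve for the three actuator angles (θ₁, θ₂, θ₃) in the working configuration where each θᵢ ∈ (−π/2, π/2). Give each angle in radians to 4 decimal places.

rotate P by −φ1: (0.0777, 0.0715, -0.3895)
  e−x'=0.0223;  (l²−L²−(e−x')²−y'²−z²)/2L = -0.1755
  θ1 = atan2(B,A) + arccos(C/0.3901) = 0.5238
φ2=120.0° → target in arm frame (0.0231, -0.1030)
  A=0.0769, B=-0.3895, C=(l²−L²−A²−y'²−z²)/(2L)=-0.2210
  θ2 = atan2(B,A) + arccos(C/0.3970) = 0.7854
arm 3 (φ=240.0°): x'=-0.1008, y'=0.0315
  A cos θ + B sin θ = C:  0.2008·cos θ + -0.3895·sin θ = -0.3242
  γ=atan2(-0.3895,0.2008)=-1.0949;  ψ=arccos(-0.7399)=2.4037;  θ3=γ+ψ≈1.3089

θ₁ = 0.5238, θ₂ = 0.7854, θ₃ = 1.3089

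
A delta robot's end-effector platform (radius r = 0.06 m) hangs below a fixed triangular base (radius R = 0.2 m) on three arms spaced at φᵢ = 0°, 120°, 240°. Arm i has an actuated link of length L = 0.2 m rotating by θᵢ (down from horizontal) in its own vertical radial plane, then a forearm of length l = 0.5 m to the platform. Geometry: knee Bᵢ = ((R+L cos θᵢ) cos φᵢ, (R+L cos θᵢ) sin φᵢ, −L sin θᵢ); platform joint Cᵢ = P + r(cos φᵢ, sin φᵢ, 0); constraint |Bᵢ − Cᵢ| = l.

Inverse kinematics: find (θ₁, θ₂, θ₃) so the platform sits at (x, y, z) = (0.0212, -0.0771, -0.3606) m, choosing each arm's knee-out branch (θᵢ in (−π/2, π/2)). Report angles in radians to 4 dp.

θ₁ = -0.0873, θ₂ = 0.3494, θ₃ = -0.2616

arm 1 (φ=0.0°): x'=0.0212, y'=-0.0771
  A=0.1188, B=-0.3606, C=(l²−L²−A²−y'²−z²)/(2L)=0.1498
  √(A²+B²)=0.3797;  θ1 = -1.2525+1.1653 ≈ -0.0873
arm 2 (φ=120.0°): x'=-0.0774, y'=0.0202
  A=0.2174, B=-0.3606, C=(l²−L²−A²−y'²−z²)/(2L)=0.0808
  θ2 = atan2(B,A) + arccos(C/0.4210) = 0.3494
arm 3 (φ=240.0°): x'=0.0562, y'=0.0569
  e−x'=0.0838;  (l²−L²−(e−x')²−y'²−z²)/2L = 0.1743
  γ=atan2(-0.3606,0.0838)=-1.3424;  ψ=arccos(0.4707)=1.0807;  θ3=γ+ψ≈-0.2616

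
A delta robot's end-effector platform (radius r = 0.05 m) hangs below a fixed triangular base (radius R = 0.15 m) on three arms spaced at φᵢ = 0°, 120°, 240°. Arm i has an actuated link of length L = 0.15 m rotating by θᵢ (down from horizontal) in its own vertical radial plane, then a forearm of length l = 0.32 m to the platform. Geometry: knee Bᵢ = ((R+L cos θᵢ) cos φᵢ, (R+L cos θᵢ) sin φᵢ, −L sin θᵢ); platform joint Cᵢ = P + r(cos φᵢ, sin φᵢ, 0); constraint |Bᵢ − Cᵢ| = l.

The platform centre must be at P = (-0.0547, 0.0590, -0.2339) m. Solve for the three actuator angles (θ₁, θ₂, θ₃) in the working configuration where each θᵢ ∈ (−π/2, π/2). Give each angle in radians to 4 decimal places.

θ₁ = 0.6108, θ₂ = -0.2618, θ₃ = 0.4366

rotate P by −φ1: (-0.0547, 0.0590, -0.2339)
  A cos θ + B sin θ = C:  0.1547·cos θ + -0.2339·sin θ = -0.0074
  √(A²+B²)=0.2804;  θ1 = -0.9865+1.5972 ≈ 0.6108
rotate P by −φ2: (0.0784, 0.0179, -0.2339)
  A cos θ + B sin θ = C:  0.0216·cos θ + -0.2339·sin θ = 0.0814
  γ=atan2(-0.2339,0.0216)=-1.4789;  ψ=arccos(0.3464)=1.2171;  θ2=γ+ψ≈-0.2618
arm 3 (φ=240.0°): x'=-0.0237, y'=-0.0769
  e−x'=0.1237;  (l²−L²−(e−x')²−y'²−z²)/2L = 0.0132
  θ3 = atan2(B,A) + arccos(C/0.2646) = 0.4366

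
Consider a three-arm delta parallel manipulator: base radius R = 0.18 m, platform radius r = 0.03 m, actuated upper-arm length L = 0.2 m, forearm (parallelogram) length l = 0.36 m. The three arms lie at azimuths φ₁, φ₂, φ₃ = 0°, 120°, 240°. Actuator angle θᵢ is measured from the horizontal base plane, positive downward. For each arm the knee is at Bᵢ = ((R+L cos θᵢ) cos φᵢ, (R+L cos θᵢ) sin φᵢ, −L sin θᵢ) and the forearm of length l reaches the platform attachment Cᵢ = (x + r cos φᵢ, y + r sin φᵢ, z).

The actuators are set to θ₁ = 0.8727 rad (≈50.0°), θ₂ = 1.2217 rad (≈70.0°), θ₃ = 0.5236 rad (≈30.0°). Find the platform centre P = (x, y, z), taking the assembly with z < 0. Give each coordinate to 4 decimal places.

(0.0059, -0.1026, -0.3647)

arm 1 at φ=0.0°: e+L cos θ1 = 0.2786;  S1 = (0.2786, 0.0000, -0.1532)
S2 = (0.2184·cos120.0°, 0.2184·sin120.0°, -0.1879) = (-0.1092, 0.1891, -0.1879)
φ3=240.0°: virtual centre (-0.1616, -0.2799, -0.1000), radius l
eliminate P² terms by subtracting sphere 1 from 2 and 3
[-0.7755 0.3783 -0.0694]·P = -0.0180;  [-0.8803 -0.5598 0.1064]·P = 0.0134
Cramer: x(z) = 0.0066+0.0018z;  y(z) = -0.0342+0.1873z
quadratic in z: (1.0351)z²+(0.2926)z+(-0.0310)=0, √Δ=0.4625 → z ∈ {-0.3647, 0.0820}; z = -0.3647 (taking z<0)
x = 0.0059, y = -0.1026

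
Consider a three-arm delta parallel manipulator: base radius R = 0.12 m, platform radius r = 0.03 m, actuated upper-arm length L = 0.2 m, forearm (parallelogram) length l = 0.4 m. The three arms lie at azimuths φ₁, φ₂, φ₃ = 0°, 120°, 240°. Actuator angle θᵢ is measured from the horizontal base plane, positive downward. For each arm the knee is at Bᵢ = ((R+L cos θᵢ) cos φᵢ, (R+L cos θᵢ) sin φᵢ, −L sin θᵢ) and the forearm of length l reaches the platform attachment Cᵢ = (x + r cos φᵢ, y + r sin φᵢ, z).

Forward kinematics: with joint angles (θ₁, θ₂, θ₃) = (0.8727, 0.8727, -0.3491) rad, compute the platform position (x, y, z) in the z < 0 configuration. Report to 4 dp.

(-0.0995, -0.1724, -0.3237)

arm 1 at φ=0.0°: e+L cos θ1 = 0.2186;  S1 = (0.2186, 0.0000, -0.1532)
arm 2 at φ=120.0°: e+L cos θ2 = 0.2186;  S2 = (-0.1093, 0.1893, -0.1532)
φ3=240.0°: virtual centre (-0.1390, -0.2407, 0.0684), radius l
|S₂|²−|S₁|² = 0.0000;  |S₃|²−|S₁|² = 0.0107
linear system: -0.6557x+0.3785y = 0.0000−0.0000z; -0.7150x+-0.4814y = 0.0107−0.4432z
Cramer: x(z) = -0.0069+0.2862z;  y(z) = -0.0120+0.4957z
sphere 1 gives Az²+Bz+C=0 with A=1.3276, B=0.1655, C=-0.0856;  B²−4AC=0.4817;  roots -0.3237, 0.1991;  negative root z = -0.3237
x = -0.0995, y = -0.1724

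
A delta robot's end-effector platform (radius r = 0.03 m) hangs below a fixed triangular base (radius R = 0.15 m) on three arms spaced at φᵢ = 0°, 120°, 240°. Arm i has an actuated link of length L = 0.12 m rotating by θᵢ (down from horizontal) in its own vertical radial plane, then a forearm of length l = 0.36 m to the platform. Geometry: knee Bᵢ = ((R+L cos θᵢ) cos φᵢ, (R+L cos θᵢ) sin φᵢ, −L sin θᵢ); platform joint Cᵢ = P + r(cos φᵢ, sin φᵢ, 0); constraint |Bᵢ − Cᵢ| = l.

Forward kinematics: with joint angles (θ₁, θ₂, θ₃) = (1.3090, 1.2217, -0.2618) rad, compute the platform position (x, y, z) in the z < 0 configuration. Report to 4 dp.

(-0.1005, -0.1510, -0.3245)

centre 1 = (0.1511·cos0.0°, 0.1511·sin0.0°, -0.1159) = (0.1511, 0.0000, -0.1159)
φ2=120.0°: virtual centre (-0.0805, 0.1395, -0.1128), radius l
φ3=240.0°: virtual centre (-0.1180, -0.2043, 0.0311), radius l
|centre ₂|²−|centre ₁|² = 0.0024;  |centre ₃|²−|centre ₁|² = 0.0204
linear system: -0.4632x+0.2789y = 0.0024−0.0063z; -0.5380x+-0.4086y = 0.0204−0.2939z
Cramer: x(z) = -0.0196+0.2492z;  y(z) = -0.0240+0.3912z
sphere 1 gives Az²+Bz+C=0 with A=1.2152, B=0.1280, C=-0.0865;  B²−4AC=0.4366;  roots -0.3245, 0.2192;  negative root z = -0.3245
x = -0.1005, y = -0.1510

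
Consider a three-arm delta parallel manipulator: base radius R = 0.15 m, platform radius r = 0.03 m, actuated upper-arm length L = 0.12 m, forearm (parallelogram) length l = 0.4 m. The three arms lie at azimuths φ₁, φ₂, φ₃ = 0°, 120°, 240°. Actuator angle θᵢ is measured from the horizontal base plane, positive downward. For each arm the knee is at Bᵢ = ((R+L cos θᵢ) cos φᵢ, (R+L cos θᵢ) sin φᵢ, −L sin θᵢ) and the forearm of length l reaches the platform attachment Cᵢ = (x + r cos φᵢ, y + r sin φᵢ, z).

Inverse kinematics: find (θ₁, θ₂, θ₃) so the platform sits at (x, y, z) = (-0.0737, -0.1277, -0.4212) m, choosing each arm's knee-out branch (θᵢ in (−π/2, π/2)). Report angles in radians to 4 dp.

arm 1 (φ=0.0°): x'=-0.0737, y'=-0.1277
  A=0.1937, B=-0.4212, C=(l²−L²−A²−y'²−z²)/(2L)=-0.3568
  θ1 = atan2(B,A) + arccos(C/0.4636) = 1.3093
rotate P by −φ2: (-0.0737, 0.1277, -0.4212)
  A=0.1937, B=-0.4212, C=(l²−L²−A²−y'²−z²)/(2L)=-0.3569
  √(A²+B²)=0.4636;  θ2 = -1.1397+2.4492 ≈ 1.3095
rotate P by −φ3: (0.1474, 0.0000, -0.4212)
  e−x'=-0.0274;  (l²−L²−(e−x')²−y'²−z²)/2L = -0.1357
  θ3 = atan2(B,A) + arccos(C/0.4221) = 0.2622

θ₁ = 1.3093, θ₂ = 1.3095, θ₃ = 0.2622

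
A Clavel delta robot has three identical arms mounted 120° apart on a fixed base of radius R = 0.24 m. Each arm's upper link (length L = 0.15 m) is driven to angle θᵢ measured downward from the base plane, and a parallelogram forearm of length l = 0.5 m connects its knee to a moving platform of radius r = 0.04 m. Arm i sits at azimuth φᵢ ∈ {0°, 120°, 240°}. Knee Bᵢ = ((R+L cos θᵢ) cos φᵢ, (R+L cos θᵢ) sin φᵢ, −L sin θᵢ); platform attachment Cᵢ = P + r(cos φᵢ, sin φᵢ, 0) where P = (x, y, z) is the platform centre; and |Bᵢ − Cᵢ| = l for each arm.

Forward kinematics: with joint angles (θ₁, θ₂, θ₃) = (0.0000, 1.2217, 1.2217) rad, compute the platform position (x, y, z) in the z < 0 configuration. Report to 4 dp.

(0.1809, 0.0000, -0.4706)

arm 1 at φ=0.0°: (R−r)+L cos θ1 = 0.3500;  S1 = (0.3500, 0.0000, 0.0000)
φ2=120.0°: virtual centre (-0.1257, 0.2176, -0.1410), radius l
φ3=240.0°: virtual centre (-0.1257, -0.2176, -0.1410), radius l
eliminate P² terms by subtracting sphere 1 from 2 and 3
[-0.9513 0.4353 -0.2819]·P = -0.0395;  [-0.9513 -0.4353 -0.2819]·P = -0.0395
Cramer: x(z) = 0.0415-0.2963z;  y(z) = 0.0000+0.0000z
into |P−S₁|² = l²: 1.0878z² + 0.1828z + -0.1548 = 0;  Δ = 0.7071;  z = -0.4706 or 0.3025 → z<0 root = -0.4706
x = 0.1809, y = 0.0000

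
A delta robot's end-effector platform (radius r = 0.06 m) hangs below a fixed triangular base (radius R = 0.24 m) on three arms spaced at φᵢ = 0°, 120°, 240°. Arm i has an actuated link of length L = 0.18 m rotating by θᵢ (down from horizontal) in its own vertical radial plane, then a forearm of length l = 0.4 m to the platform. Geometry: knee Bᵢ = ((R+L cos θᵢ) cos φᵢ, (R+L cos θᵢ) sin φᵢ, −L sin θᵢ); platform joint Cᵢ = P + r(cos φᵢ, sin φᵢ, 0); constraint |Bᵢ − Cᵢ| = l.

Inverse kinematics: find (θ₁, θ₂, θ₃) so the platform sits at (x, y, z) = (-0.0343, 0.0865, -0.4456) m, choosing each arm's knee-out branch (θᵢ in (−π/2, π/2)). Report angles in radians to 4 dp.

arm 1 (φ=0.0°): x'=-0.0343, y'=0.0865
  A cos θ + B sin θ = C:  0.2143·cos θ + -0.4456·sin θ = -0.3455
  γ=atan2(-0.4456,0.2143)=-1.1225;  ψ=arccos(-0.6987)=2.3443;  θ1=γ+ψ≈1.2218
rotate P by −φ2: (0.0921, -0.0135, -0.4456)
  A=0.0879, B=-0.4456, C=(l²−L²−A²−y'²−z²)/(2L)=-0.2191
  √(A²+B²)=0.4542;  θ2 = -1.3760+2.0742 ≈ 0.6982
φ3=240.0° → target in arm frame (-0.0578, -0.0730)
  e−x'=0.2378;  (l²−L²−(e−x')²−y'²−z²)/2L = -0.3689
  √(A²+B²)=0.5051;  θ3 = -1.0807+2.3898 ≈ 1.3091

θ₁ = 1.2218, θ₂ = 0.6982, θ₃ = 1.3091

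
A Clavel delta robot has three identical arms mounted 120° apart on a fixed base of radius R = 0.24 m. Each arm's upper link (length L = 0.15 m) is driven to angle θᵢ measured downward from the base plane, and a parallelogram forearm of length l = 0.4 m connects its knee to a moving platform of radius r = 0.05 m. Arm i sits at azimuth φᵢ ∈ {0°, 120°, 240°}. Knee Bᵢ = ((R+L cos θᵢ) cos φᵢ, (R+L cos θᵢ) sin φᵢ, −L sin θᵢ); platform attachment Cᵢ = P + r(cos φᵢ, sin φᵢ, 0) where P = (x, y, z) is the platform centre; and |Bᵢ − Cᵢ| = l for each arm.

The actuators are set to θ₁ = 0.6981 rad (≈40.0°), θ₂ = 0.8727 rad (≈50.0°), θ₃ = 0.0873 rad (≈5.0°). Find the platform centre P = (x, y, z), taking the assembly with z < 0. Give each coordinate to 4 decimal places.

φ1=0.0°: virtual centre (0.3049, 0.0000, -0.0964), radius l
O2 = (0.2864·cos120.0°, 0.2864·sin120.0°, -0.1149) = (-0.1432, 0.2480, -0.1149)
O3 = (0.3394·cos240.0°, 0.3394·sin240.0°, -0.0131) = (-0.1697, -0.2940, -0.0131)
subtract pairs → two planes through P
plane₁₂: -0.8962x+0.4961y+-0.0370z = -0.0070
Cramer: x(z) = -0.0024+0.0611z;  y(z) = -0.0185+0.1849z
into |P−O₁|² = l²: 1.0379z² + 0.1485z + -0.0559 = 0;  Δ = 0.2543;  z = -0.3144 or 0.1714 → z<0 root = -0.3144
x = -0.0216, y = -0.0766

(-0.0216, -0.0766, -0.3144)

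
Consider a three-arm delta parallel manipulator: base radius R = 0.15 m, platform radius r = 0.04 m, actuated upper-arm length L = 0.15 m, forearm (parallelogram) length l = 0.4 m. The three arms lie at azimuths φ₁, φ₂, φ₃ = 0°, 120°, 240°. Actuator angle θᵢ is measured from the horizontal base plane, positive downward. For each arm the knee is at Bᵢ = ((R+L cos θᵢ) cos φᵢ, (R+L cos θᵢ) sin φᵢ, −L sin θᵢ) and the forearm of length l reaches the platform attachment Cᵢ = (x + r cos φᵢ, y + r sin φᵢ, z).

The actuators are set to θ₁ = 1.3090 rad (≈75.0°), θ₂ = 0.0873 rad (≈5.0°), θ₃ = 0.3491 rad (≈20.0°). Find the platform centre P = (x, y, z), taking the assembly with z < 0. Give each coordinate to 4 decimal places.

(-0.1880, 0.0313, -0.3583)

φ1=0.0°: virtual centre (0.1488, 0.0000, -0.1449), radius l
O2 = (0.2594·cos120.0°, 0.2594·sin120.0°, -0.0131) = (-0.1297, 0.2247, -0.0131)
arm 3 at φ=240.0°: ρ3 = 0.2510;  O3 = (-0.1255, -0.2173, -0.0513)
subtract pairs → two planes through P
plane₁₂: -0.5571x+0.4493y+0.2636z = 0.0243
det = 0.4886;  x = -0.0423+0.4066z,  y = 0.0017+-0.0826z
sphere 1 gives Az²+Bz+C=0 with A=1.1721, B=0.1341, C=-0.1025;  B²−4AC=0.4984;  roots -0.3583, 0.2440;  negative root z = -0.3583
x = -0.1880, y = 0.0313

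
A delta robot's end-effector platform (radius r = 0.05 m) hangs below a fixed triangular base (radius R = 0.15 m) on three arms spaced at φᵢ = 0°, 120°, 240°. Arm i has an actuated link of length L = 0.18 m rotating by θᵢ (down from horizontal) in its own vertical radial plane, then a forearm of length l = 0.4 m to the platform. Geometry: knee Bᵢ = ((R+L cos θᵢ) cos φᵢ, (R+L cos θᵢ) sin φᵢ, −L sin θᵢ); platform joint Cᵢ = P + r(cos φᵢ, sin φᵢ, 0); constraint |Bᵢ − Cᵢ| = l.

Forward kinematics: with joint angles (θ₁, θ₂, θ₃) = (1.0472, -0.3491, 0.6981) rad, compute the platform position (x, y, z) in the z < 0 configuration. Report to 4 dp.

(-0.1468, 0.1333, -0.3256)

arm 1 at φ=0.0°: e+L cos θ1 = 0.1900;  centre 1 = (0.1900, 0.0000, -0.1559)
arm 2 at φ=120.0°: e+L cos θ2 = 0.2691;  centre 2 = (-0.1346, 0.2331, 0.0616)
φ3=240.0°: virtual centre (-0.1189, -0.2060, -0.1157), radius l
eliminate P² terms by subtracting sphere 1 from 2 and 3
[-0.6491 0.4662 0.4349]·P = 0.0158;  [-0.6179 -0.4120 0.0804]·P = 0.0096
det = 0.5555;  x = -0.0198+0.3900z,  y = 0.0064+-0.3898z
quadratic in z: (1.3041)z²+(0.1431)z+(-0.0917)=0, √Δ=0.7061 → z ∈ {-0.3256, 0.2158}; z = -0.3256 (taking z<0)
x = -0.1468, y = 0.1333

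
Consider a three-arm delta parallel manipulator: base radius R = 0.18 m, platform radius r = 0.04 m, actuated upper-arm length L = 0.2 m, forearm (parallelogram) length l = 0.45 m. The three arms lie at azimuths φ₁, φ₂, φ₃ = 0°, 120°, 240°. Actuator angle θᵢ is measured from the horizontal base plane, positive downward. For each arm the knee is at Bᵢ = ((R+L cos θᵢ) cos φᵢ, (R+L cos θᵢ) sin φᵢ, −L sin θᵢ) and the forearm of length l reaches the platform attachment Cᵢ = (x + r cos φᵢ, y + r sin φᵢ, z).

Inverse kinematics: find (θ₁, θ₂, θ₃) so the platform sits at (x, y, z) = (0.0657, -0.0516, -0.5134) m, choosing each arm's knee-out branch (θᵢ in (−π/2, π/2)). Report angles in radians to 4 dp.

θ₁ = 0.6983, θ₂ = 1.1346, θ₃ = 0.8726

arm 1 (φ=0.0°): x'=0.0657, y'=-0.0516
  e−x'=0.0743;  (l²−L²−(e−x')²−y'²−z²)/2L = -0.2732
  γ=atan2(-0.5134,0.0743)=-1.4271;  ψ=arccos(-0.5266)=2.1254;  θ1=γ+ψ≈0.6983
arm 2 (φ=120.0°): x'=-0.0775, y'=-0.0311
  A=0.2175, B=-0.5134, C=(l²−L²−A²−y'²−z²)/(2L)=-0.3734
  θ2 = atan2(B,A) + arccos(C/0.5576) = 1.1346
arm 3 (φ=240.0°): x'=0.0118, y'=0.0827
  A cos θ + B sin θ = C:  0.1282·cos θ + -0.5134·sin θ = -0.3109
  √(A²+B²)=0.5292;  θ3 = -1.3262+2.1987 ≈ 0.8726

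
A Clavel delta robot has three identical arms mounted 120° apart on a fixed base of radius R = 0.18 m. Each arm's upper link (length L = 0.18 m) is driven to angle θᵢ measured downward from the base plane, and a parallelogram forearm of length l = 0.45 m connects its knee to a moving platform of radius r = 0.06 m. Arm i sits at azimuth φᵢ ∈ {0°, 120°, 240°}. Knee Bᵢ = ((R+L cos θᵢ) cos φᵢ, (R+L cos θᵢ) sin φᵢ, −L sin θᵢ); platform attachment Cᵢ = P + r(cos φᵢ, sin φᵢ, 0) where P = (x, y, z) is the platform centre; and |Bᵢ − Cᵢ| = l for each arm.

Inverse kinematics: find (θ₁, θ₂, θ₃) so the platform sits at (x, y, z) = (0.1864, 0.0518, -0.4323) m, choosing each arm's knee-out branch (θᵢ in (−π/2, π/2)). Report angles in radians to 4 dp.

θ₁ = -0.0002, θ₂ = 0.8723, θ₃ = 1.1342

rotate P by −φ1: (0.1864, 0.0518, -0.4323)
  A=-0.0664, B=-0.4323, C=(l²−L²−A²−y'²−z²)/(2L)=-0.0663
  γ=atan2(-0.4323,-0.0664)=-1.7232;  ψ=arccos(-0.1516)=1.7230;  θ1=γ+ψ≈-0.0002
rotate P by −φ2: (-0.0483, -0.1873, -0.4323)
  A cos θ + B sin θ = C:  0.1683·cos θ + -0.4323·sin θ = -0.2228
  √(A²+B²)=0.4639;  θ2 = -1.1995+2.0718 ≈ 0.8723
rotate P by −φ3: (-0.1381, 0.1355, -0.4323)
  e−x'=0.2581;  (l²−L²−(e−x')²−y'²−z²)/2L = -0.2826
  γ=atan2(-0.4323,0.2581)=-1.0326;  ψ=arccos(-0.5614)=2.1668;  θ3=γ+ψ≈1.1342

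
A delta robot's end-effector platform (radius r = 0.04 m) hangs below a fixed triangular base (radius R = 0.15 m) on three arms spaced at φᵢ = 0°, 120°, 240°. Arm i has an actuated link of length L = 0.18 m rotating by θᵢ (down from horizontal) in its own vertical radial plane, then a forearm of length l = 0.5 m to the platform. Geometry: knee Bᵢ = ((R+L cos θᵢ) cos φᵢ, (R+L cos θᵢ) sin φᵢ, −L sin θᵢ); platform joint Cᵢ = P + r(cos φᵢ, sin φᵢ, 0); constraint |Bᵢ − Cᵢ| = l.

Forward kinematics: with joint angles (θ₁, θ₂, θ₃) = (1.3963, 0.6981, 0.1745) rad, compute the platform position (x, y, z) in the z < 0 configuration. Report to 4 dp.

arm 1 at φ=0.0°: ρ1 = 0.1413;  S1 = (0.1413, 0.0000, -0.1773)
S2 = (0.2479·cos120.0°, 0.2479·sin120.0°, -0.1157) = (-0.1239, 0.2147, -0.1157)
arm 3 at φ=240.0°: ρ3 = 0.2873;  S3 = (-0.1436, -0.2488, -0.0313)
eliminate P² terms by subtracting sphere 1 from 2 and 3
linear system: -0.5304x+0.4294y = 0.0235−0.1231z; -0.5698x+-0.4976y = 0.0321−0.2920z
det = 0.5085;  x = -0.0501+0.3670z,  y = -0.0072+0.1666z
into |P−S₁|² = l²: 1.1625z² + 0.2117z + -0.1819 = 0;  Δ = 0.8907;  z = -0.4970 or 0.3149 → z<0 root = -0.4970
x = -0.2325, y = -0.0900

(-0.2325, -0.0900, -0.4970)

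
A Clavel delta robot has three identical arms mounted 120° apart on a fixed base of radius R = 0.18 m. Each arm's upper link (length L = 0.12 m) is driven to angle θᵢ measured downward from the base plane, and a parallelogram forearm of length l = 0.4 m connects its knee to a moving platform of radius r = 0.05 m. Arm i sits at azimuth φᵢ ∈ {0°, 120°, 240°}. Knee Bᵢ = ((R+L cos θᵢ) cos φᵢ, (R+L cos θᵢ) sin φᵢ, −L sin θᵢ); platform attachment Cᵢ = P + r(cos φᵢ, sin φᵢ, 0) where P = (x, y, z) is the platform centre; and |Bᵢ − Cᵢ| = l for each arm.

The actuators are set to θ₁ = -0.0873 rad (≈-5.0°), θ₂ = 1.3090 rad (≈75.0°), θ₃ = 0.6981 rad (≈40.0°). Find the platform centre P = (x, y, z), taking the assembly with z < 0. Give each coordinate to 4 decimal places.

S1 = (0.2495·cos0.0°, 0.2495·sin0.0°, 0.0105) = (0.2495, 0.0000, 0.0105)
arm 2 at φ=120.0°: e+L cos θ2 = 0.1611;  S2 = (-0.0805, 0.1395, -0.1159)
S3 = (0.2219·cos240.0°, 0.2219·sin240.0°, -0.0771) = (-0.1110, -0.1922, -0.0771)
subtract pairs → two planes through P
plane₁₂: -0.6601x+0.2790y+-0.2527z = -0.0230
Cramer: x(z) = 0.0238-0.3210z;  y(z) = -0.0260+0.1464z
quadratic in z: (1.1245)z²+(0.1164)z+(-0.1083)=0, √Δ=0.7075 → z ∈ {-0.3663, 0.2628}; z = -0.3663 (taking z<0)
x = 0.1414, y = -0.0797

(0.1414, -0.0797, -0.3663)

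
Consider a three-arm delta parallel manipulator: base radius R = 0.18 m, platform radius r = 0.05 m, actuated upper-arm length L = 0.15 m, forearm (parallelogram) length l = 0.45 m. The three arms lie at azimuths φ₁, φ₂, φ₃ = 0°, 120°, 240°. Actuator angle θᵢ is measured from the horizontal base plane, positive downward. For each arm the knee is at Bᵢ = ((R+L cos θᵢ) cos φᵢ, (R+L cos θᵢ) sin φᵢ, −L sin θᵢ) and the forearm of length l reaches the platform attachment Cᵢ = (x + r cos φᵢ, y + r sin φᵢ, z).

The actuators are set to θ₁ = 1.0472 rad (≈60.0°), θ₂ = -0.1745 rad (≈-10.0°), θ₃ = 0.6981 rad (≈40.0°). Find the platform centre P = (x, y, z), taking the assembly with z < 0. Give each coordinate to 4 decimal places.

(-0.1315, 0.1145, -0.4059)

φ1=0.0°: virtual centre (0.2050, 0.0000, -0.1299), radius l
φ2=120.0°: virtual centre (-0.1389, 0.2405, 0.0260), radius l
O3 = (0.2449·cos240.0°, 0.2449·sin240.0°, -0.0964) = (-0.1225, -0.2121, -0.0964)
subtract pairs → two planes through P
[-0.6877 0.4810 0.3119]·P = 0.0189;  [-0.6549 -0.4242 0.0670]·P = 0.0104
Cramer: x(z) = -0.0214+0.2711z;  y(z) = 0.0086-0.2607z
into |P−O₁|² = l²: 1.1415z² + 0.1325z + -0.1343 = 0;  Δ = 0.6306;  z = -0.4059 or 0.2898 → z<0 root = -0.4059
x = -0.1315, y = 0.1145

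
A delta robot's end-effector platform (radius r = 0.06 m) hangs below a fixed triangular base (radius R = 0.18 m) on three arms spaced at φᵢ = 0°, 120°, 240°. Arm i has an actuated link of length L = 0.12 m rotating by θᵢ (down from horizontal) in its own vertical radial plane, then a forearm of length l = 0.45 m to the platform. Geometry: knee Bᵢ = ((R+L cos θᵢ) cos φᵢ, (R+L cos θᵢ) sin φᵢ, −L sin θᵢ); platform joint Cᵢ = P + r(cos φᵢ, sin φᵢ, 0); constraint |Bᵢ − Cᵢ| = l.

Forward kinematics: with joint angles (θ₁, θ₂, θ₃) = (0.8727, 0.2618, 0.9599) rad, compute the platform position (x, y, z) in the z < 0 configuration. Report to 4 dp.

(-0.0409, 0.0971, -0.4613)

arm 1 at φ=0.0°: (R−r)+L cos θ1 = 0.1971;  O1 = (0.1971, 0.0000, -0.0919)
φ2=120.0°: virtual centre (-0.1180, 0.2043, -0.0311), radius l
φ3=240.0°: virtual centre (-0.0944, -0.1635, -0.0983), radius l
|O₂|²−|O₁|² = 0.0093;  |O₃|²−|O₁|² = -0.0020
linear system: -0.6302x+0.4086y = 0.0093−0.1217z; -0.5831x+-0.3271y = -0.0020−-0.0127z
Cramer: x(z) = -0.0050+0.0779z;  y(z) = 0.0150-0.1778z
into |P−O₁|² = l²: 1.0377z² + 0.1470z + -0.1530 = 0;  Δ = 0.6565;  z = -0.4613 or 0.3196 → z<0 root = -0.4613
x = -0.0409, y = 0.0971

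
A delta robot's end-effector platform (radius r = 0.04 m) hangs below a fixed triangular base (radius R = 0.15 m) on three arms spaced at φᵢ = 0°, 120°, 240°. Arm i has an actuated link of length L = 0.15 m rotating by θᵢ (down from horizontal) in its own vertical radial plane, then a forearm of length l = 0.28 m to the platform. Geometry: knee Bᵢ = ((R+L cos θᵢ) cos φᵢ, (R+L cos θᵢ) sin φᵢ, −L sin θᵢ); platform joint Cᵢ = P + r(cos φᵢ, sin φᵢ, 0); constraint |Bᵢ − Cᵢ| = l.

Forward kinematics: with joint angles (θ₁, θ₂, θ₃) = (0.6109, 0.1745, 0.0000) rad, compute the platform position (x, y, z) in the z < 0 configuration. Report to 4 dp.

(-0.0388, -0.0094, -0.1533)

arm 1 at φ=0.0°: ρ1 = 0.2329;  S1 = (0.2329, 0.0000, -0.0860)
S2 = (0.2577·cos120.0°, 0.2577·sin120.0°, -0.0260) = (-0.1289, 0.2232, -0.0260)
S3 = (0.2600·cos240.0°, 0.2600·sin240.0°, 0.0000) = (-0.1300, -0.2252, 0.0000)
|S₂|²−|S₁|² = 0.0055;  |S₃|²−|S₁|² = 0.0060
plane₁₂: -0.7235x+0.4464y+0.1200z = 0.0055
Cramer: x(z) = -0.0079+0.2014z;  y(z) = -0.0005+0.0576z
sphere 1 gives Az²+Bz+C=0 with A=1.0439, B=0.0750, C=-0.0130;  B²−4AC=0.0600;  roots -0.1533, 0.0814;  negative root z = -0.1533
x = -0.0388, y = -0.0094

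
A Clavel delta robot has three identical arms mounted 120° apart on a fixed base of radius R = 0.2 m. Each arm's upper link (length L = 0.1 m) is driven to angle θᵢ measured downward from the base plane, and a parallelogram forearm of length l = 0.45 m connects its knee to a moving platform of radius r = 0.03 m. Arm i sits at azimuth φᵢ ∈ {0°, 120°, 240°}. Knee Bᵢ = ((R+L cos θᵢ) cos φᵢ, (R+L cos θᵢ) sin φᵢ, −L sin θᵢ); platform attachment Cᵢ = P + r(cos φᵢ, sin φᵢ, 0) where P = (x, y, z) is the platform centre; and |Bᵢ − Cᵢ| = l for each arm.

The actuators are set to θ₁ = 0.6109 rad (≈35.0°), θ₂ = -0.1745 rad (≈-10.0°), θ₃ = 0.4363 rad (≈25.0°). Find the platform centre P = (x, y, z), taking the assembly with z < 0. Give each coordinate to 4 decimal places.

(-0.0503, 0.0528, -0.3866)

centre 1 = (0.2519·cos0.0°, 0.2519·sin0.0°, -0.0574) = (0.2519, 0.0000, -0.0574)
centre 2 = (0.2685·cos120.0°, 0.2685·sin120.0°, 0.0174) = (-0.1342, 0.2325, 0.0174)
φ3=240.0°: virtual centre (-0.1303, -0.2257, -0.0423), radius l
eliminate P² terms by subtracting sphere 1 from 2 and 3
plane₁₂: -0.7723x+0.4650y+0.1494z = 0.0056
Cramer: x(z) = -0.0056+0.1158z;  y(z) = 0.0029-0.1291z
sphere 1 gives Az²+Bz+C=0 with A=1.0301, B=0.0544, C=-0.1329;  B²−4AC=0.5506;  roots -0.3866, 0.3338;  negative root z = -0.3866
x = -0.0503, y = 0.0528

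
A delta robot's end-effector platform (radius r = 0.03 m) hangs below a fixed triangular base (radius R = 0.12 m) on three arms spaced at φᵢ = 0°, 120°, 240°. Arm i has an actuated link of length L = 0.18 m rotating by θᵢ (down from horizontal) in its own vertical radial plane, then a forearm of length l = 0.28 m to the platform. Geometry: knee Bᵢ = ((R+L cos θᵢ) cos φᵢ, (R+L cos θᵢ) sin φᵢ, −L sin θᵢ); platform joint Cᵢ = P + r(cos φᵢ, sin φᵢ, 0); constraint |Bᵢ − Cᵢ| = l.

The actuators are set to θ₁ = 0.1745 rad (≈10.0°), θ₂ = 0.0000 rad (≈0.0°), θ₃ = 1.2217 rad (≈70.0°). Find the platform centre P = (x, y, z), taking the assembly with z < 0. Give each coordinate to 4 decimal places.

φ1=0.0°: virtual centre (0.2673, 0.0000, -0.0313), radius l
φ2=120.0°: virtual centre (-0.1350, 0.2338, 0.0000), radius l
arm 3 at φ=240.0°: ρ3 = 0.1516;  S3 = (-0.0758, -0.1313, -0.1691)
subtract pairs → two planes through P
linear system: -0.8045x+0.4677y = 0.0005−0.0625z; -0.6861x+-0.2625y = -0.0208−-0.2758z
det = 0.5321;  x = 0.0181+-0.2116z,  y = 0.0321+-0.4976z
quadratic in z: (1.2924)z²+(0.1360)z+(-0.0143)=0, √Δ=0.3039 → z ∈ {-0.1702, 0.0650}; z = -0.1702 (taking z<0)
x = 0.0541, y = 0.1168

(0.0541, 0.1168, -0.1702)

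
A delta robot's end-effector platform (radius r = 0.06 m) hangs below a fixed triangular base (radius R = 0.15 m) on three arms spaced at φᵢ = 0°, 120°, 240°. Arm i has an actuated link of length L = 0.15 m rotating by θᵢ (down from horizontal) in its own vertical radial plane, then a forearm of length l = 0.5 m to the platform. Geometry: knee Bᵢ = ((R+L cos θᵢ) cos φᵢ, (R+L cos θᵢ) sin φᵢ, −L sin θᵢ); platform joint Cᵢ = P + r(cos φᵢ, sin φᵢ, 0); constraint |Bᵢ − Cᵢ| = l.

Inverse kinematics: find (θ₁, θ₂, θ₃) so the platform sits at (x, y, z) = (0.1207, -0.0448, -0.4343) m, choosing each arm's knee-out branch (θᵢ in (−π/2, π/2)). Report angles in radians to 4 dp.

arm 1 (φ=0.0°): x'=0.1207, y'=-0.0448
  e−x'=-0.0307;  (l²−L²−(e−x')²−y'²−z²)/2L = 0.1198
  √(A²+B²)=0.4354;  θ1 = -1.6414+1.2921 ≈ -0.3493
φ2=120.0° → target in arm frame (-0.0991, -0.0821)
  A cos θ + B sin θ = C:  0.1891·cos θ + -0.4343·sin θ = -0.0121
  γ=atan2(-0.4343,0.1891)=-1.1600;  ψ=arccos(-0.0256)=1.5964;  θ2=γ+ψ≈0.4364
rotate P by −φ3: (-0.0216, 0.1269, -0.4343)
  e−x'=0.1116;  (l²−L²−(e−x')²−y'²−z²)/2L = 0.0344
  θ3 = atan2(B,A) + arccos(C/0.4484) = 0.1746

θ₁ = -0.3493, θ₂ = 0.4364, θ₃ = 0.1746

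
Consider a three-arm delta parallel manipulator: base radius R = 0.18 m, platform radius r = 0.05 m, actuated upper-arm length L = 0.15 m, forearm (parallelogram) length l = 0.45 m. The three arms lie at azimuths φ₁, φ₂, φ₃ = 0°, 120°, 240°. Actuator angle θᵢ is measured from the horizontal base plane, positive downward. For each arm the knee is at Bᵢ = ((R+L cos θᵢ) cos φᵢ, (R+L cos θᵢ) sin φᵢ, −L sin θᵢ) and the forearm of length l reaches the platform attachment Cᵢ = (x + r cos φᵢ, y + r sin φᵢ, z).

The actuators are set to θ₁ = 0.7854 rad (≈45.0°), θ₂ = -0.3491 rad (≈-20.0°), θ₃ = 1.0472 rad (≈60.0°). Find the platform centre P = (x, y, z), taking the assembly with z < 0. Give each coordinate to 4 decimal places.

arm 1 at φ=0.0°: ρ1 = 0.2361;  O1 = (0.2361, 0.0000, -0.1061)
arm 2 at φ=120.0°: ρ2 = 0.2710;  O2 = (-0.1355, 0.2347, 0.0513)
φ3=240.0°: virtual centre (-0.1025, -0.1775, -0.1299), radius l
|O₂|²−|O₁|² = 0.0091;  |O₃|²−|O₁|² = -0.0081
plane₁₂: -0.7431x+0.4693y+0.3147z = 0.0091
det = 0.5816;  x = 0.0010+0.1537z,  y = 0.0209+-0.4273z
into |P−O₁|² = l²: 1.2062z² + 0.1220z + -0.1355 = 0;  Δ = 0.6689;  z = -0.3896 or 0.2884 → z<0 root = -0.3896
x = -0.0589, y = 0.1874

(-0.0589, 0.1874, -0.3896)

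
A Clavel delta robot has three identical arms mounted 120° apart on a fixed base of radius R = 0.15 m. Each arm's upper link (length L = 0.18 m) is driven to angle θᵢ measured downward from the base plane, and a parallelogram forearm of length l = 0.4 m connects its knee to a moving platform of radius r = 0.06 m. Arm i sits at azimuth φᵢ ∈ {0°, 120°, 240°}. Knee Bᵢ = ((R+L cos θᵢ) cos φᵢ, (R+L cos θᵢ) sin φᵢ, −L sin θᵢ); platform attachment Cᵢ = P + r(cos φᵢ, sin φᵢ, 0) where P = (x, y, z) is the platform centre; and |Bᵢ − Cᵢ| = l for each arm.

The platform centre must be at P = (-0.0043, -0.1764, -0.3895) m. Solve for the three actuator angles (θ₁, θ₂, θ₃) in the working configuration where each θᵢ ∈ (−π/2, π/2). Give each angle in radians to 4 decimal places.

arm 1 (φ=0.0°): x'=-0.0043, y'=-0.1764
  e−x'=0.0943;  (l²−L²−(e−x')²−y'²−z²)/2L = -0.1781
  γ=atan2(-0.3895,0.0943)=-1.3333;  ψ=arccos(-0.4444)=2.0313;  θ1=γ+ψ≈0.6981
rotate P by −φ2: (-0.1506, 0.0919, -0.3895)
  A cos θ + B sin θ = C:  0.2406·cos θ + -0.3895·sin θ = -0.2513
  γ=atan2(-0.3895,0.2406)=-1.0174;  ψ=arccos(-0.5488)=2.1518;  θ2=γ+ψ≈1.1343
φ3=240.0° → target in arm frame (0.1549, 0.0845)
  A=-0.0649, B=-0.3895, C=(l²−L²−A²−y'²−z²)/(2L)=-0.0985
  θ3 = atan2(B,A) + arccos(C/0.3949) = 0.0870

θ₁ = 0.6981, θ₂ = 1.1343, θ₃ = 0.0870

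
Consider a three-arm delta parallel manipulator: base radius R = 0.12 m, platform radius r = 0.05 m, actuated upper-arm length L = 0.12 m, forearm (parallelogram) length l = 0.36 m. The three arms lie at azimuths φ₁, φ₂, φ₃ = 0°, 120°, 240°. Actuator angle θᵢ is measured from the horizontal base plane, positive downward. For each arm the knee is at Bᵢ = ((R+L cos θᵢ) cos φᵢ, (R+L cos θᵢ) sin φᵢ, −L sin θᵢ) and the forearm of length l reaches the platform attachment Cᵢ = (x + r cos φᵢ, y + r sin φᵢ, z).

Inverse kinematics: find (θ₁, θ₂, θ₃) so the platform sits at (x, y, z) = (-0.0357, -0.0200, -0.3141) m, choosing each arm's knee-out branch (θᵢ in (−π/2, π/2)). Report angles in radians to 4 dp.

rotate P by −φ1: (-0.0357, -0.0200, -0.3141)
  e−x'=0.1057;  (l²−L²−(e−x')²−y'²−z²)/2L = 0.0207
  γ=atan2(-0.3141,0.1057)=-1.2462;  ψ=arccos(0.0625)=1.5083;  θ1=γ+ψ≈0.2621
rotate P by −φ2: (0.0005, 0.0409, -0.3141)
  A=0.0695, B=-0.3141, C=(l²−L²−A²−y'²−z²)/(2L)=0.0418
  √(A²+B²)=0.3217;  θ2 = -1.3531+1.4404 ≈ 0.0872
arm 3 (φ=240.0°): x'=0.0352, y'=-0.0209
  A=0.0348, B=-0.3141, C=(l²−L²−A²−y'²−z²)/(2L)=0.0620
  θ3 = atan2(B,A) + arccos(C/0.3160) = -0.0872

θ₁ = 0.2621, θ₂ = 0.0872, θ₃ = -0.0872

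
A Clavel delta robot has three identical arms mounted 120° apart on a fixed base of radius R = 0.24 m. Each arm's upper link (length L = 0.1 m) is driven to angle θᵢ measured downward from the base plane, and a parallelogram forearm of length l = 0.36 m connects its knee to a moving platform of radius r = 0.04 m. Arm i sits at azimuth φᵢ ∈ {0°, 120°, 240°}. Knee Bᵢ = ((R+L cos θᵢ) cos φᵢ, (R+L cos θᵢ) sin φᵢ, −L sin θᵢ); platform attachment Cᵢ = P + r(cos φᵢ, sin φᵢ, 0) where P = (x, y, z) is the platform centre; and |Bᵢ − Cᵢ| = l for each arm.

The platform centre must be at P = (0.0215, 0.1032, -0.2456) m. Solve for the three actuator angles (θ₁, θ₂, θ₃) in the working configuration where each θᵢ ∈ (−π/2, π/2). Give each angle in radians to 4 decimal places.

θ₁ = 0.3487, θ₂ = -0.3492, θ₃ = 1.3086

φ1=0.0° → target in arm frame (0.0215, 0.1032)
  A=0.1785, B=-0.2456, C=(l²−L²−A²−y'²−z²)/(2L)=0.0838
  √(A²+B²)=0.3036;  θ1 = -0.9423+1.2910 ≈ 0.3487
φ2=120.0° → target in arm frame (0.0786, -0.0702)
  A cos θ + B sin θ = C:  0.1214·cos θ + -0.2456·sin θ = 0.1981
  γ=atan2(-0.2456,0.1214)=-1.1118;  ψ=arccos(0.7231)=0.7626;  θ2=γ+ψ≈-0.3492
arm 3 (φ=240.0°): x'=-0.1001, y'=-0.0330
  e−x'=0.3001;  (l²−L²−(e−x')²−y'²−z²)/2L = -0.1594
  γ=atan2(-0.2456,0.3001)=-0.6858;  ψ=arccos(-0.4110)=1.9944;  θ3=γ+ψ≈1.3086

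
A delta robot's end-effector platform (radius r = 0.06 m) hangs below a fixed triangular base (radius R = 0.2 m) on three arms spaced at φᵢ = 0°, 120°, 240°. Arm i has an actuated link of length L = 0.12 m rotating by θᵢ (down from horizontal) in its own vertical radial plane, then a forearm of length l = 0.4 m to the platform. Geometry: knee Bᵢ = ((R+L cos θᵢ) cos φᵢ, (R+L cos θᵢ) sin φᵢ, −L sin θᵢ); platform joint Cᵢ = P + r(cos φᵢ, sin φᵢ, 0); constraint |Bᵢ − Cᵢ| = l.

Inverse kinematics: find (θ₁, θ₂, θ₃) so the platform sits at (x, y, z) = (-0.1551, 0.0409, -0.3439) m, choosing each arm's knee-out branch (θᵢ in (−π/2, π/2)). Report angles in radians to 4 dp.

φ1=0.0° → target in arm frame (-0.1551, 0.0409)
  A cos θ + B sin θ = C:  0.2951·cos θ + -0.3439·sin θ = -0.2559
  γ=atan2(-0.3439,0.2951)=-0.8616;  ψ=arccos(-0.5648)=2.1710;  θ1=γ+ψ≈1.3093
rotate P by −φ2: (0.1130, 0.1139, -0.3439)
  e−x'=0.0270;  (l²−L²−(e−x')²−y'²−z²)/2L = 0.0568
  √(A²+B²)=0.3450;  θ2 = -1.4924+1.4053 ≈ -0.0870
arm 3 (φ=240.0°): x'=0.0421, y'=-0.1548
  A cos θ + B sin θ = C:  0.0979·cos θ + -0.3439·sin θ = -0.0258
  θ3 = atan2(B,A) + arccos(C/0.3576) = 0.3496

θ₁ = 1.3093, θ₂ = -0.0870, θ₃ = 0.3496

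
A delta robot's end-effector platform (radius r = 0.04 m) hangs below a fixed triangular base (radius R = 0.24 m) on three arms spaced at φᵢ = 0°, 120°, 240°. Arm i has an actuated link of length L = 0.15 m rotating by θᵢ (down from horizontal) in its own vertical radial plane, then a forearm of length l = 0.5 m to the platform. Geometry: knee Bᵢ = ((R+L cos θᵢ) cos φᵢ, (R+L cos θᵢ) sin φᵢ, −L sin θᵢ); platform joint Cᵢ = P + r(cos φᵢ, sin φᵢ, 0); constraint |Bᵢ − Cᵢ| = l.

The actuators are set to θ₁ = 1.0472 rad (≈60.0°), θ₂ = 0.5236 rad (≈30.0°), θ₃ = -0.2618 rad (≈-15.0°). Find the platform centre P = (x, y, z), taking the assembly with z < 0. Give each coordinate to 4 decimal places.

arm 1 at φ=0.0°: (R−r)+L cos θ1 = 0.2750;  centre 1 = (0.2750, 0.0000, -0.1299)
φ2=120.0°: virtual centre (-0.1650, 0.2857, -0.0750), radius l
arm 3 at φ=240.0°: (R−r)+L cos θ3 = 0.3449;  centre 3 = (-0.1724, -0.2987, 0.0388)
subtract pairs → two planes through P
[-0.8799 0.5714 0.1098]·P = 0.0220;  [-0.8949 -0.5974 0.3375]·P = 0.0280
Cramer: x(z) = -0.0281+0.2492z;  y(z) = -0.0048+0.1916z
sphere 1 gives Az²+Bz+C=0 with A=1.0988, B=0.1069, C=-0.1413;  B²−4AC=0.6323;  roots -0.4105, 0.3132;  negative root z = -0.4105
x = -0.1304, y = -0.0834

(-0.1304, -0.0834, -0.4105)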